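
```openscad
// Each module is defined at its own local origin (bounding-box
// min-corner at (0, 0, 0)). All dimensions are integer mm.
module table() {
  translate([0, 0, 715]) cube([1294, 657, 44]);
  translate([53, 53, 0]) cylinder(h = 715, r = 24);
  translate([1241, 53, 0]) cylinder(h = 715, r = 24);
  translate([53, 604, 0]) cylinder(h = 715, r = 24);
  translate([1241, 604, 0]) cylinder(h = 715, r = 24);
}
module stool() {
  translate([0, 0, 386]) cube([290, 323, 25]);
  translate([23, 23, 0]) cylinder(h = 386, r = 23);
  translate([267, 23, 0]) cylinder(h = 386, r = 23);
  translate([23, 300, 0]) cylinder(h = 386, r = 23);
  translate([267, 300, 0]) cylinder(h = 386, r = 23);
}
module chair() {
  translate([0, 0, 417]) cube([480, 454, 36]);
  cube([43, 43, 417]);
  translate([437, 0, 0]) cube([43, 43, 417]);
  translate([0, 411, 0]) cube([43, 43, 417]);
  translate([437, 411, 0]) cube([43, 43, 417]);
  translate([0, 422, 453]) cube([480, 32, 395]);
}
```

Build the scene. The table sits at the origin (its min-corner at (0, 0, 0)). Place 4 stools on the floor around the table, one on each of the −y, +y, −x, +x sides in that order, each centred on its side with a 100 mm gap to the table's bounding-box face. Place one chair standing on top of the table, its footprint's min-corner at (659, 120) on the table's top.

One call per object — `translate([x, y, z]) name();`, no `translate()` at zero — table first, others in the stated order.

table();
translate([502, -423, 0]) stool();
translate([502, 757, 0]) stool();
translate([-390, 167, 0]) stool();
translate([1394, 167, 0]) stool();
translate([659, 120, 759]) chair();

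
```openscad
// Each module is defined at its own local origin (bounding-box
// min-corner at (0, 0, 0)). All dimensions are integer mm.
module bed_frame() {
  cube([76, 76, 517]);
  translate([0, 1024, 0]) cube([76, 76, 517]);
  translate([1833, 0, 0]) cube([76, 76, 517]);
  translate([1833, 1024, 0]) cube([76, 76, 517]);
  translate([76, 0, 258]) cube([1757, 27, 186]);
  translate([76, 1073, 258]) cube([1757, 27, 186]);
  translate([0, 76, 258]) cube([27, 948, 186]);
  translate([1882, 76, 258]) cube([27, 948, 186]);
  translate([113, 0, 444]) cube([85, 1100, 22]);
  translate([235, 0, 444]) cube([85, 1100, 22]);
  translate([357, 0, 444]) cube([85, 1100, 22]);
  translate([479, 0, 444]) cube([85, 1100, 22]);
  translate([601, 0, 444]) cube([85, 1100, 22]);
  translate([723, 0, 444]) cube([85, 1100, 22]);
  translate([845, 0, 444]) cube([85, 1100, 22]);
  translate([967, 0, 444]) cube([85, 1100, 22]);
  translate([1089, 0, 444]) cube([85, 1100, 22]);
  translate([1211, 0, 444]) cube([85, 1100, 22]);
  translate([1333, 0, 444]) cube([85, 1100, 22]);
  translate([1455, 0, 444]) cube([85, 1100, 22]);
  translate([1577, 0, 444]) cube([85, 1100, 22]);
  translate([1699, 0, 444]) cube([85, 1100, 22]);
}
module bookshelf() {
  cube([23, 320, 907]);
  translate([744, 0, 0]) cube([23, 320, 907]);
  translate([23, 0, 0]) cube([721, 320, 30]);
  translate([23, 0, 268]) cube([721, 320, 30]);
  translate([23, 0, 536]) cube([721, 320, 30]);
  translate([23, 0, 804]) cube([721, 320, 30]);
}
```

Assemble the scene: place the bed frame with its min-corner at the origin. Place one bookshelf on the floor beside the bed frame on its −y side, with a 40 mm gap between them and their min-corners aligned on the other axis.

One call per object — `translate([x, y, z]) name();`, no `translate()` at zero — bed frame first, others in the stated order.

bed_frame();
translate([0, -360, 0]) bookshelf();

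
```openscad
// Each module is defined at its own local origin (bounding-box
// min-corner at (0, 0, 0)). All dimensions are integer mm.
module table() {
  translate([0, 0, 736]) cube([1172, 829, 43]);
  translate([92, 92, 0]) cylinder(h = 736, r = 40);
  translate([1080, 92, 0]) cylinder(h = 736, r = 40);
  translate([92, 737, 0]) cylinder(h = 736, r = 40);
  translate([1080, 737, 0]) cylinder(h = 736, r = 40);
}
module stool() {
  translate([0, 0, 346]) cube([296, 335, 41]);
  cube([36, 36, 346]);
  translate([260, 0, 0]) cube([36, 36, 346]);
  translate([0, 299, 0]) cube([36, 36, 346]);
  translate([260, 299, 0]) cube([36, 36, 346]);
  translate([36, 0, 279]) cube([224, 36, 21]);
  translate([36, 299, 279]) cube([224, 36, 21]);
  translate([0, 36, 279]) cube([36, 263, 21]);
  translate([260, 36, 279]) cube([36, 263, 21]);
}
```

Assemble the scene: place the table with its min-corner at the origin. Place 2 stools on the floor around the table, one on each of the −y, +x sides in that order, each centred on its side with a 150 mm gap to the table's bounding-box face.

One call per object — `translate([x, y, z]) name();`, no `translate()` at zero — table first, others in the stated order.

table();
translate([438, -485, 0]) stool();
translate([1322, 247, 0]) stool();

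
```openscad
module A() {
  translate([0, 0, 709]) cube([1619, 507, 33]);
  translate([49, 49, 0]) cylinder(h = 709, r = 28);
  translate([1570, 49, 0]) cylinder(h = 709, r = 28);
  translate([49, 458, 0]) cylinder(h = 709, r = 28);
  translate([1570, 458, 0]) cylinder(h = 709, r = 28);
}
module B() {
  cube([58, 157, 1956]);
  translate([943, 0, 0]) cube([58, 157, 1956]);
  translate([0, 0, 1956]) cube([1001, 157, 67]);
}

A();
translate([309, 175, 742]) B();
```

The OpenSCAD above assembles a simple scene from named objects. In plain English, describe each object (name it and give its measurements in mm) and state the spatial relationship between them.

A is a table with a 1619×507 mm rectangular top, 33 mm thick, top surface at z = 742 mm, supported by four round legs of 56 mm diameter, each leg's bounding box inset 21 mm from the nearest pair of top edges, running from the floor.

B is a rectangular door frame: two vertical jambs of 58×157 mm section, 1956 mm tall, with a clear opening 885 mm wide between their inner faces. A header 67 mm tall and 157 mm deep lies on top of the jambs and spans the full outside width.

The door frame is on top of the table, centred.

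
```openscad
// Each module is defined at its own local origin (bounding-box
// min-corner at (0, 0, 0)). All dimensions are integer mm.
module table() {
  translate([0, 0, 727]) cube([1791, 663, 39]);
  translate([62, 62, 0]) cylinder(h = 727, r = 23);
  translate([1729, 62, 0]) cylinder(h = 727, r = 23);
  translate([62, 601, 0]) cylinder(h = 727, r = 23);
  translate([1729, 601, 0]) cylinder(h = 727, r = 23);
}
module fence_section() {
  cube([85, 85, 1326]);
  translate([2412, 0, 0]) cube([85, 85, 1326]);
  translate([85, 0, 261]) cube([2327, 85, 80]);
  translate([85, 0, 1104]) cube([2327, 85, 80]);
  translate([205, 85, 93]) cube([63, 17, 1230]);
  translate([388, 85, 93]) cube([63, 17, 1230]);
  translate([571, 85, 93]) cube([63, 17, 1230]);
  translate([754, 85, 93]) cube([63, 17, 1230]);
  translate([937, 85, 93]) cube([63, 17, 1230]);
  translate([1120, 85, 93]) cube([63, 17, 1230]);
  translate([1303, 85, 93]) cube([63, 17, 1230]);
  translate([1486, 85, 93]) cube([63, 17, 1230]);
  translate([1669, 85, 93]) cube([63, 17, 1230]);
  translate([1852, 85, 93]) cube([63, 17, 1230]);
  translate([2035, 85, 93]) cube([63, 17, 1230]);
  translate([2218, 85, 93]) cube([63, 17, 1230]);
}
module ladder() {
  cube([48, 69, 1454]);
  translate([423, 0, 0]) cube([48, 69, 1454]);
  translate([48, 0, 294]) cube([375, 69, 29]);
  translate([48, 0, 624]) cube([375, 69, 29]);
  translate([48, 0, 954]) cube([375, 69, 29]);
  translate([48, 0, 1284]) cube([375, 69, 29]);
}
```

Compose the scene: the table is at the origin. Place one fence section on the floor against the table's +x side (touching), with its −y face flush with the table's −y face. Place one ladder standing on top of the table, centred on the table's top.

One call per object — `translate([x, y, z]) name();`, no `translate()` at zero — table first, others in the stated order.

table();
translate([1791, 0, 0]) fence_section();
translate([660, 297, 766]) ladder();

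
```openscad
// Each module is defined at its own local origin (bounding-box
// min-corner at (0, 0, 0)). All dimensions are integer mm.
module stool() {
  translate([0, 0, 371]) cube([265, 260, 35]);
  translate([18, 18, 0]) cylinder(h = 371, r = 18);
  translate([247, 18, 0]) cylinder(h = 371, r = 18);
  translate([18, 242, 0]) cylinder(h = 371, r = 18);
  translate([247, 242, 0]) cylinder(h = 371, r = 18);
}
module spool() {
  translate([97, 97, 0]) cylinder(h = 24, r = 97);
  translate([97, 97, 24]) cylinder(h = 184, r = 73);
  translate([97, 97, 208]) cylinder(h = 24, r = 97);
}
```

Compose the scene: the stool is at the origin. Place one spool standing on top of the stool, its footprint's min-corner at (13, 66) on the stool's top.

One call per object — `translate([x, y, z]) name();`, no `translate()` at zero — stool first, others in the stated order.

stool();
translate([13, 66, 406]) spool();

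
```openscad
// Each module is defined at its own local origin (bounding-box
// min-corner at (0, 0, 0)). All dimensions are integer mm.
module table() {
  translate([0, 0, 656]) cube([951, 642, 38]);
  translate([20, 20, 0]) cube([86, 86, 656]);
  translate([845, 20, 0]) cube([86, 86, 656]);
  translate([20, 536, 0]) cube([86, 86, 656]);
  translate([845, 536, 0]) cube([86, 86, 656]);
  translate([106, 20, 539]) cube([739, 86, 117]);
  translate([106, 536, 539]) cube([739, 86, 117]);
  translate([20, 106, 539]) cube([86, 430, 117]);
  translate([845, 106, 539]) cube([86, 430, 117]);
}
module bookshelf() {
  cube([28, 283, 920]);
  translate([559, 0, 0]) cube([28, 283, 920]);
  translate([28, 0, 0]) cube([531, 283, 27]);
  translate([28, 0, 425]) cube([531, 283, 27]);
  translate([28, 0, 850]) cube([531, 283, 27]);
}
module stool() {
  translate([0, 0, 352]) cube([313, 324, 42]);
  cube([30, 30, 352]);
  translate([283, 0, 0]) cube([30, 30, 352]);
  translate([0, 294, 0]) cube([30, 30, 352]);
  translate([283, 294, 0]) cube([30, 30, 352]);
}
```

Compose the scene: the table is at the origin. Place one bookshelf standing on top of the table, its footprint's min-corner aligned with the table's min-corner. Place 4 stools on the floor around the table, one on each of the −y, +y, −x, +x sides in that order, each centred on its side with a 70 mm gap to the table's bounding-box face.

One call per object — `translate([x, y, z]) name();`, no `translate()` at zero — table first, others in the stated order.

table();
translate([0, 0, 694]) bookshelf();
translate([319, -394, 0]) stool();
translate([319, 712, 0]) stool();
translate([-383, 159, 0]) stool();
translate([1021, 159, 0]) stool();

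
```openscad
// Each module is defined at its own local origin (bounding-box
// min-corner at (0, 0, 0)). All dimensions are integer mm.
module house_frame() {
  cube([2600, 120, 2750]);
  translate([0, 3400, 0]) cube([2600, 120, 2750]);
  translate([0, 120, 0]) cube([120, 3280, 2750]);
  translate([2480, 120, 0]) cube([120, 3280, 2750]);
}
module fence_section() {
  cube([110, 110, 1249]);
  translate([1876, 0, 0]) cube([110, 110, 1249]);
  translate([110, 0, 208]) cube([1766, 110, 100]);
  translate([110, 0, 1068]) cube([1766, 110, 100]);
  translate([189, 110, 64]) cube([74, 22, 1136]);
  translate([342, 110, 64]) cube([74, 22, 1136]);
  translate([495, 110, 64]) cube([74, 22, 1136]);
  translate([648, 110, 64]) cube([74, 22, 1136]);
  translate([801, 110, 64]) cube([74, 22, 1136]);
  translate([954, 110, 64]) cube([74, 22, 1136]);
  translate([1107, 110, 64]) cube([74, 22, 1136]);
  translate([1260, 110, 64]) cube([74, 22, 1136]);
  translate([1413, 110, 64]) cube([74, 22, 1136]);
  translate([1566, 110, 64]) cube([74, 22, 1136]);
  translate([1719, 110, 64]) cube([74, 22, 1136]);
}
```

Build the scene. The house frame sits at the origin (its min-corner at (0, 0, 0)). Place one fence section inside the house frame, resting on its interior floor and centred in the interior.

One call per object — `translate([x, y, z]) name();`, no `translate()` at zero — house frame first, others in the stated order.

house_frame();
translate([307, 1694, 0]) fence_section();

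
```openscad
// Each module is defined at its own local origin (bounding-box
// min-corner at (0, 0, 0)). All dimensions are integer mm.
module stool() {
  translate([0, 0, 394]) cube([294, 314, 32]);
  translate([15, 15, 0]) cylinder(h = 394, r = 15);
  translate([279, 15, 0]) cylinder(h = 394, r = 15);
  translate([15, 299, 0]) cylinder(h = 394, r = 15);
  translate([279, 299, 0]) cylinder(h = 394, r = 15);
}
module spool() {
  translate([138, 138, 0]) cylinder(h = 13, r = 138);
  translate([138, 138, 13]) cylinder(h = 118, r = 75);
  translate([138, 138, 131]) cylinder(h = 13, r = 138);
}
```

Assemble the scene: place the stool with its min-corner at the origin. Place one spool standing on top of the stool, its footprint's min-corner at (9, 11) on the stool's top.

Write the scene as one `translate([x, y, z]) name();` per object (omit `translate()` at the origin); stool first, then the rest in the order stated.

stool();
translate([9, 11, 426]) spool();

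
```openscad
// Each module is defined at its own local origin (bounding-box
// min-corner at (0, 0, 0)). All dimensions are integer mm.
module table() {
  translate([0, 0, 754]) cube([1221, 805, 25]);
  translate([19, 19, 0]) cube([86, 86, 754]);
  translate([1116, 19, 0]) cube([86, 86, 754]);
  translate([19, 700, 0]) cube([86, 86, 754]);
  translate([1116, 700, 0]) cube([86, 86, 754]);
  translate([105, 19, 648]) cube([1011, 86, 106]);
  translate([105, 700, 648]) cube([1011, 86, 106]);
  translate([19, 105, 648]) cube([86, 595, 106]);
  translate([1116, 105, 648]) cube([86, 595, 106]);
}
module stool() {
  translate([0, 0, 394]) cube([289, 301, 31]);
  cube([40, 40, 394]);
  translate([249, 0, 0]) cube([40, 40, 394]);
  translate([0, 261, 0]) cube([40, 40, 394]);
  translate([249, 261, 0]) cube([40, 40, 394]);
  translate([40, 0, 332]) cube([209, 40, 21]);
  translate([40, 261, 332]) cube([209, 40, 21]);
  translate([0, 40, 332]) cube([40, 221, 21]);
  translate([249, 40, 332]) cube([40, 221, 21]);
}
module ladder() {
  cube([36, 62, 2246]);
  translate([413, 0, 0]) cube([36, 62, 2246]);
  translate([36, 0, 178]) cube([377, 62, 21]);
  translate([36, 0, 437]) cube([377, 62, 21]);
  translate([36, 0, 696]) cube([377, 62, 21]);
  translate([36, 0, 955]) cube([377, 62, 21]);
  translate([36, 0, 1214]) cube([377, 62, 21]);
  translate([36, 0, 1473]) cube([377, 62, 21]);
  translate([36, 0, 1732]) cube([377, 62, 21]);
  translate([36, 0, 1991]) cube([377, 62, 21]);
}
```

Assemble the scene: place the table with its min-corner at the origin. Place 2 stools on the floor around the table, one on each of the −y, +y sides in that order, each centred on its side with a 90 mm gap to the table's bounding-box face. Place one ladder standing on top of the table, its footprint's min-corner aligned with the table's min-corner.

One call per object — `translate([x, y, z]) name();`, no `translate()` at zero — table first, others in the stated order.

table();
translate([466, -391, 0]) stool();
translate([466, 895, 0]) stool();
translate([0, 0, 779]) ladder();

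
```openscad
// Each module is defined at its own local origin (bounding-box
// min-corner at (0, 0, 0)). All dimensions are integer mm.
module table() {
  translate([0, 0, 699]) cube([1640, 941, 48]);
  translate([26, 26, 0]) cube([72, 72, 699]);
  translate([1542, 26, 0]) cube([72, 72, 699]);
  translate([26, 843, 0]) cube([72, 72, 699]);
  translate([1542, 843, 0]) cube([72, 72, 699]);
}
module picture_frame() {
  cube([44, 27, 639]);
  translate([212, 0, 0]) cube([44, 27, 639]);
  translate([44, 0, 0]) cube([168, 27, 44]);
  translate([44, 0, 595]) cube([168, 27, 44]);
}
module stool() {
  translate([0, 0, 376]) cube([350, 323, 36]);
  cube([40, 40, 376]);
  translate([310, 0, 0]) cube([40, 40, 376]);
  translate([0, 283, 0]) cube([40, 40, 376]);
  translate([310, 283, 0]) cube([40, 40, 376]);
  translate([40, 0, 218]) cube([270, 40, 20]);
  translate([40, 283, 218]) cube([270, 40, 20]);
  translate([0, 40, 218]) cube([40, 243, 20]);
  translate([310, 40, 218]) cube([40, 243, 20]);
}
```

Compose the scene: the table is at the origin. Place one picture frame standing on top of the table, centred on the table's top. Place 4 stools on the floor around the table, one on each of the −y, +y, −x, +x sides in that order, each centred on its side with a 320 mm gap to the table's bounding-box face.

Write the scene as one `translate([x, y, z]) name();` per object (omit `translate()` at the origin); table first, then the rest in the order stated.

table();
translate([692, 457, 747]) picture_frame();
translate([645, -643, 0]) stool();
translate([645, 1261, 0]) stool();
translate([-670, 309, 0]) stool();
translate([1960, 309, 0]) stool();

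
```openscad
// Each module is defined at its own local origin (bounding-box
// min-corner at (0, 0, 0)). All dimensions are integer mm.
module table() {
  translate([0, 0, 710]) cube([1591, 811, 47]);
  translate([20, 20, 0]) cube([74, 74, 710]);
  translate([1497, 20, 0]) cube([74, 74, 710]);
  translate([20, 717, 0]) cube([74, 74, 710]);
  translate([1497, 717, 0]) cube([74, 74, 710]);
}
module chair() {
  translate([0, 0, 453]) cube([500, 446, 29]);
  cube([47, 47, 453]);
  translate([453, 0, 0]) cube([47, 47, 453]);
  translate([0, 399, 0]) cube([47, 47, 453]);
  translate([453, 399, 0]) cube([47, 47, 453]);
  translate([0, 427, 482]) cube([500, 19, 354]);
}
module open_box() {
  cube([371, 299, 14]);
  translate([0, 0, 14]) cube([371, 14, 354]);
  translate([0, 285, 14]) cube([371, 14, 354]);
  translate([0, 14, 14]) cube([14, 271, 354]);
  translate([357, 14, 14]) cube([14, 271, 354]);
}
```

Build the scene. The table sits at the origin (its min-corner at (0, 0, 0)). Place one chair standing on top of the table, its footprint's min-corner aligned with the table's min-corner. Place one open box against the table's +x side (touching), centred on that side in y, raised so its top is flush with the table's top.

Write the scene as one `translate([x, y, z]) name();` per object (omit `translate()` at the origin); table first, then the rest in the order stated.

table();
translate([0, 0, 757]) chair();
translate([1591, 256, 389]) open_box();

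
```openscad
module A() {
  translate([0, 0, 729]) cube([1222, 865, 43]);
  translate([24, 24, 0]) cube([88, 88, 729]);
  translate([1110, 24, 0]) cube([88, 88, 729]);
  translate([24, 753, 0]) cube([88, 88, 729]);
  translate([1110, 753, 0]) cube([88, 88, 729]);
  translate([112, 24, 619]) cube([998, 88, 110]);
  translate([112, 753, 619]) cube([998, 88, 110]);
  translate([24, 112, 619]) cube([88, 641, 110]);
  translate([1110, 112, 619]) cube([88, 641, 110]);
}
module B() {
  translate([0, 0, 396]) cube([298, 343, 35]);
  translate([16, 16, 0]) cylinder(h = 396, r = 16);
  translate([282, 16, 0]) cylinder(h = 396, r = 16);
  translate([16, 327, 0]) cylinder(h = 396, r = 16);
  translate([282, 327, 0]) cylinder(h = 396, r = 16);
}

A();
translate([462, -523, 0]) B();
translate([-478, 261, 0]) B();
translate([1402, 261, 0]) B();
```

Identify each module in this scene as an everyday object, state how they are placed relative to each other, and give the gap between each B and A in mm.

A is a table. B is a stool. Three stools sit around the table at the −y, −x, +x sides. The gap between each stool and the table is 180 mm.

Each stool's nearest face is 180 mm from the table's bounding box.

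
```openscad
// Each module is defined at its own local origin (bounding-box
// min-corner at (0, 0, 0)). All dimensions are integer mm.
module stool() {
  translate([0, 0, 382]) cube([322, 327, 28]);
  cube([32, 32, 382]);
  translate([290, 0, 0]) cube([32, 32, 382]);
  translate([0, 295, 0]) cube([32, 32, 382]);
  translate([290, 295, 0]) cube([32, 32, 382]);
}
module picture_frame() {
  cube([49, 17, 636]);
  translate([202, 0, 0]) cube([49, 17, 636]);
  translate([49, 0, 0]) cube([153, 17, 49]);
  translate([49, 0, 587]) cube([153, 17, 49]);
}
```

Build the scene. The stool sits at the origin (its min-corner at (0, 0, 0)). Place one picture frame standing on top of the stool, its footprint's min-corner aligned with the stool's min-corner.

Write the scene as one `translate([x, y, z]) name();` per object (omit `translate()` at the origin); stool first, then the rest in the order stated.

stool();
translate([0, 0, 410]) picture_frame();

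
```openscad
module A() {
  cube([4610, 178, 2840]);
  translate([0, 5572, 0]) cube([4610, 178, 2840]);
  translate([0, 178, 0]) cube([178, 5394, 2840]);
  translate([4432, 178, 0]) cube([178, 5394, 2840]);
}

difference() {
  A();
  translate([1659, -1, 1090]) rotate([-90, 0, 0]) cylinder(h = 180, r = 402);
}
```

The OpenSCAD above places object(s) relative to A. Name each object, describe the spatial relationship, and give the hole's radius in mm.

A is a house frame. The house frame has a circular hole through its front wall. The hole's radius is 402 mm.

The subtracted cylinder has r = 402 mm.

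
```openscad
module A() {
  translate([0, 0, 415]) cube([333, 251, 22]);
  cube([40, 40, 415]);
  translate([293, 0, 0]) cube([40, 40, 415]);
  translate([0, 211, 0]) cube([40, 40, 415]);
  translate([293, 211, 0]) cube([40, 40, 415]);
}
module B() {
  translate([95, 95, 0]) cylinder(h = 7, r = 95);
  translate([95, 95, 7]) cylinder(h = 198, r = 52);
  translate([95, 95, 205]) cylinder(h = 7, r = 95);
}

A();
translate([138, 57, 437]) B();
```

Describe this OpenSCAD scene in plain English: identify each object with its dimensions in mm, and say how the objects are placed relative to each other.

A is a four-legged stool. The seat is 333×251 mm, 22 mm thick, top at z = 437 mm. It stands on four square legs, each 40×40 mm in cross-section, from z = 0 to the seat underside, each flush with a corner of the seat.

B is a spool: two coaxial disc flanges of radius 95 mm and thickness 7 mm, joined by a core cylinder of radius 52 mm and height 198 mm. The lower flange rests on z = 0 and the three cylinders share a vertical axis.

The spool is on top of the stool.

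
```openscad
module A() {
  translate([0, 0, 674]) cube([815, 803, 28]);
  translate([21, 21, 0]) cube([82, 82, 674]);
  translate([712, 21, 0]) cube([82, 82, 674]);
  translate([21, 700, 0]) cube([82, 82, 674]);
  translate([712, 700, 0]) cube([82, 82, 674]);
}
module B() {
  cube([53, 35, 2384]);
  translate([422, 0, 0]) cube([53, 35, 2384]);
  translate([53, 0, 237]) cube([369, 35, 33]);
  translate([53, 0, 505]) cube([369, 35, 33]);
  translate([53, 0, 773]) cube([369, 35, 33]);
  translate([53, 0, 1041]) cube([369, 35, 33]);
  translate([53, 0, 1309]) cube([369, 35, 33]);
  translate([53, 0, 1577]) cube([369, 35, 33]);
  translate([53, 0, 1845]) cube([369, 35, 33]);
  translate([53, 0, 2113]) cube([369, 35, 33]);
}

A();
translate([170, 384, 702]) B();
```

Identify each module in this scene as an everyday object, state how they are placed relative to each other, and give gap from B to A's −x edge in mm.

The ladder's min-x is at 170; the table's min-x is 0; gap = 170 mm.

A is a table. B is a ladder. The ladder is on top of the table, centred. The gap from the ladder to the table's −x edge is 170 mm.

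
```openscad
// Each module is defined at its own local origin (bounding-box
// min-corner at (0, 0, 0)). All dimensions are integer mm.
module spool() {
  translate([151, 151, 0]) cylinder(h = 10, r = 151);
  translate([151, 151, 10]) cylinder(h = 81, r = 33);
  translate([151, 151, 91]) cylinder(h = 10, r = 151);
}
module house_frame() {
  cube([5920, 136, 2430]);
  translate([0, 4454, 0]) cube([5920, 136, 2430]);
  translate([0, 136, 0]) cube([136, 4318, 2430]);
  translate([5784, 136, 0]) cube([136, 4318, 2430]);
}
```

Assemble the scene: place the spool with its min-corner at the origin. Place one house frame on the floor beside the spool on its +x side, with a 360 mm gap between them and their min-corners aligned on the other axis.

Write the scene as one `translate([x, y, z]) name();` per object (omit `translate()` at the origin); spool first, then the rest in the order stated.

spool();
translate([662, 0, 0]) house_frame();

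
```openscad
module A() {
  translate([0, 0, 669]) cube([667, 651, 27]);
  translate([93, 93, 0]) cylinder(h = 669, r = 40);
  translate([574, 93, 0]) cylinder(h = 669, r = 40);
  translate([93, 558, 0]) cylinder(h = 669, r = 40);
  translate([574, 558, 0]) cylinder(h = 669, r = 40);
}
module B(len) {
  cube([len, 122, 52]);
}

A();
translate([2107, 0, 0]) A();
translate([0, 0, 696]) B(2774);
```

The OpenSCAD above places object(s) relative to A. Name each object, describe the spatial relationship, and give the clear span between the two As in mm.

Second table starts at x = 2107; first ends at x = 667; clear span = 2107 − 667 = 1440 mm.

A is a table. B is a beam. A beam spans the tops of two tables. The clear span between the two tables is 1440 mm.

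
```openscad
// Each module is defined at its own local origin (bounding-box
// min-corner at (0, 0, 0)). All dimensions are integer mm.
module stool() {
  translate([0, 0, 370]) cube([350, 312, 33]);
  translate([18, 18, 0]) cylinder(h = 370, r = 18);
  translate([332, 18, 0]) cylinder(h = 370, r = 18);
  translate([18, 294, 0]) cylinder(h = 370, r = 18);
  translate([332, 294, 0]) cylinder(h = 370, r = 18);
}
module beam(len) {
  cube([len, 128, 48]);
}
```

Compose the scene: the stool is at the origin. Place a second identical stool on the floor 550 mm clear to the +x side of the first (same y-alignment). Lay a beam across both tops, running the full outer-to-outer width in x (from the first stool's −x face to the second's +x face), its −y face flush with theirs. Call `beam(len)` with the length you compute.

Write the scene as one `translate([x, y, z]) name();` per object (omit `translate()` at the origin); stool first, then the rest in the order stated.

stool();
translate([900, 0, 0]) stool();
translate([0, 0, 403]) beam(1250);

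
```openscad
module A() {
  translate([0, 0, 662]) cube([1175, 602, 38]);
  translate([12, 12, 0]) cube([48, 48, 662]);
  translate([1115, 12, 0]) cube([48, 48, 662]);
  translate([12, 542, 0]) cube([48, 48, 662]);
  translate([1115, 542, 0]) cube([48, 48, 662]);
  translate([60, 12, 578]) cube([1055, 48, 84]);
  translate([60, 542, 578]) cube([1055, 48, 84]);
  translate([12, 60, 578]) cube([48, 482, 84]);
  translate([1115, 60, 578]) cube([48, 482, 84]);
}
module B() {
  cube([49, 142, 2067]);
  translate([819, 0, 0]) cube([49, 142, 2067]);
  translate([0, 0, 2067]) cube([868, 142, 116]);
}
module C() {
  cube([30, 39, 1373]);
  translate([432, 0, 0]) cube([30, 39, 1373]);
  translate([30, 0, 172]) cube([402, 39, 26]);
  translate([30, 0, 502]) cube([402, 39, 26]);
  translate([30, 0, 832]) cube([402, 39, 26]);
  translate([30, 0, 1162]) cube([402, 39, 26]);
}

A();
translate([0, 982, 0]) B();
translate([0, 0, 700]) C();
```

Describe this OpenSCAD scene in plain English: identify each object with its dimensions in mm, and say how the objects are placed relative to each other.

A is a table: top 1175 mm (x) × 602 mm (y), 38 mm thick, upper face at z = 700 mm, on four 48×48 mm square legs, each inset 12 mm from the nearest pair of top edges, running from z = 0 to the bottom of the top. Four apron rails, 48 mm thick and 84 mm tall, run between adjacent legs with their top edges flush with the underside of the top and their outer faces flush with the legs' outer faces.

B is a door frame. The clear opening is 770 mm wide and 2067 mm high. Two 49 mm wide jambs, 142 mm deep, stand either side of the opening from the floor to the top of the opening. A 116 mm thick head sits across the top of both jambs, spanning the full outside width of the frame.

C is a straight ladder. Two 30×39 mm vertical rails, 1373 mm tall, stand 462 mm apart (outside-to-outside) with their front faces coplanar on the −y side. 4 rungs, each 39 mm deep and 26 mm tall, span between the inner faces of the rails, front faces flush with the rails. The lowest rung's underside is at z = 172 mm and rungs are spaced 330 mm apart (underside to underside).

The door frame is on the floor beside the table on its +y side. The ladder is on top of the table.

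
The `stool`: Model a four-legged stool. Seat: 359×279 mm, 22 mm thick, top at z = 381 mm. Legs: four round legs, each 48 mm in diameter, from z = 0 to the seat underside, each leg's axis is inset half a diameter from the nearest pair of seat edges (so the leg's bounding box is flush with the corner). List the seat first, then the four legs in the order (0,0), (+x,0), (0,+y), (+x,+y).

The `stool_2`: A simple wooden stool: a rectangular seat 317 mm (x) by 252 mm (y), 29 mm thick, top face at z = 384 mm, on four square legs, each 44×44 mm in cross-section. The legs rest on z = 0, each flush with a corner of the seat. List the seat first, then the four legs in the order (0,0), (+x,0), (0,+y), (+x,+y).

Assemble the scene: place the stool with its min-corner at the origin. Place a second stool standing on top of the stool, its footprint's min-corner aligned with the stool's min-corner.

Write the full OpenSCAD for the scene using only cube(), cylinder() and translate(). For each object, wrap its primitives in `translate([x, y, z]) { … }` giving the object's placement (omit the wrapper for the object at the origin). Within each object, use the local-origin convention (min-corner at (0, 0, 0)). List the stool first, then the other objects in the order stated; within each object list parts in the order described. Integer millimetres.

translate([0, 0, 359]) cube([359, 279, 22]);
translate([24, 24, 0]) cylinder(h = 359, r = 24);
translate([335, 24, 0]) cylinder(h = 359, r = 24);
translate([24, 255, 0]) cylinder(h = 359, r = 24);
translate([335, 255, 0]) cylinder(h = 359, r = 24);
translate([0, 0, 381]) {
  translate([0, 0, 355]) cube([317, 252, 29]);
  cube([44, 44, 355]);
  translate([273, 0, 0]) cube([44, 44, 355]);
  translate([0, 208, 0]) cube([44, 44, 355]);
  translate([273, 208, 0]) cube([44, 44, 355]);
}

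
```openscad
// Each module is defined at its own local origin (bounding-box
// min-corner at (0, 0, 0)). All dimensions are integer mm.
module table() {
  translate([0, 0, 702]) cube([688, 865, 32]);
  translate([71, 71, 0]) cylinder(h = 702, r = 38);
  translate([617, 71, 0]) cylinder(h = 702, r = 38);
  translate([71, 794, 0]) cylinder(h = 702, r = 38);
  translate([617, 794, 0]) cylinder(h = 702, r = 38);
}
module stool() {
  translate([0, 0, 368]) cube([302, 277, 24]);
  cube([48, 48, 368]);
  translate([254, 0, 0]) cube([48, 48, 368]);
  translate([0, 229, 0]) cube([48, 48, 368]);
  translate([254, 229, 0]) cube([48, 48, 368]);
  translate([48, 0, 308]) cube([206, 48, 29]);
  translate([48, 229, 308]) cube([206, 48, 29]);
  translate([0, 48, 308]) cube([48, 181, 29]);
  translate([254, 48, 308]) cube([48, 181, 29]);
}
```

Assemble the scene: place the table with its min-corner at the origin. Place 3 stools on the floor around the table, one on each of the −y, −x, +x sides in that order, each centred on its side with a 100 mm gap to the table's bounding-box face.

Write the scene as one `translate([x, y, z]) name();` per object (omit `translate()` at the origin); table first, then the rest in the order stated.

table();
translate([193, -377, 0]) stool();
translate([-402, 294, 0]) stool();
translate([788, 294, 0]) stool();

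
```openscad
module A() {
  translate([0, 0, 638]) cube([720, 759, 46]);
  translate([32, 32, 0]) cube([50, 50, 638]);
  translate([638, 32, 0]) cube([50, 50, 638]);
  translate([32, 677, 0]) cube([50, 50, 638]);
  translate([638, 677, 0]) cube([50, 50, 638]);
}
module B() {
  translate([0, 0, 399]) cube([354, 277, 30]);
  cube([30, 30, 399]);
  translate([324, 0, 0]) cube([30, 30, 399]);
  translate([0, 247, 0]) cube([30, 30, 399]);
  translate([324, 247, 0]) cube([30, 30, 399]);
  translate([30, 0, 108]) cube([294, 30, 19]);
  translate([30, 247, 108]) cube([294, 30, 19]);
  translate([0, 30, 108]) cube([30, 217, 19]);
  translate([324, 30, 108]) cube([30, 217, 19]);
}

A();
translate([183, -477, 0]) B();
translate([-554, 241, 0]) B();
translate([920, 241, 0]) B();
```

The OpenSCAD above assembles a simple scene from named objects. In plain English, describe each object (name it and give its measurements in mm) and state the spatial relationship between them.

A is a table with a 720×759 mm rectangular top, 46 mm thick, top surface at z = 684 mm, supported by four 50×50 mm square legs, each inset 32 mm from the nearest pair of top edges, running from the floor.

B is a four-legged stool. The seat is a 354×277×30 mm slab whose top surface is at z = 429 mm; four square legs, each 30×30 mm in cross-section, run from the floor (z = 0) to the underside of the seat, each flush with a corner of the seat. Four stretchers, 30 mm wide and 19 mm tall, connect adjacent legs with their undersides at z = 108 mm, each running between the inner faces of the legs it joins and aligned with the legs' outer faces on the other axis.

Three stools sit around the table at the −y, −x, +x sides.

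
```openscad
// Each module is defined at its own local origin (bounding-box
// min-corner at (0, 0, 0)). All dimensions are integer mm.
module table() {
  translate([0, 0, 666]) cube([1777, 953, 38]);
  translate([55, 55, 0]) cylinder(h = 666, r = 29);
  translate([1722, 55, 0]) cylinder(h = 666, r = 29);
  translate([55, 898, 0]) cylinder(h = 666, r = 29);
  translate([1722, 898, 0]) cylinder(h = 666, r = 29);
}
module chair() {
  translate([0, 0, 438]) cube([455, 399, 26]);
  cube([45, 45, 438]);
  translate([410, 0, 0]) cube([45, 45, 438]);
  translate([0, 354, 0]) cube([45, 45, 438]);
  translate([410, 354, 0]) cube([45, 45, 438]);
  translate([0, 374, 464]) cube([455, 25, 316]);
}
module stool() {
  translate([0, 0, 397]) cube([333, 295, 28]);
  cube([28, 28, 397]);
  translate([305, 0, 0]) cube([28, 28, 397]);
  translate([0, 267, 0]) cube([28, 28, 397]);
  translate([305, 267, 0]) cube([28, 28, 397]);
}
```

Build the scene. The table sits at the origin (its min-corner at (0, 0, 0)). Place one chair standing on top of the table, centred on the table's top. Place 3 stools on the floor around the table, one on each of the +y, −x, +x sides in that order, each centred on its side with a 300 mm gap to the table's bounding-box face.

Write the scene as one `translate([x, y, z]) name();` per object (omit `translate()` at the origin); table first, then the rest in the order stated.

table();
translate([661, 277, 704]) chair();
translate([722, 1253, 0]) stool();
translate([-633, 329, 0]) stool();
translate([2077, 329, 0]) stool();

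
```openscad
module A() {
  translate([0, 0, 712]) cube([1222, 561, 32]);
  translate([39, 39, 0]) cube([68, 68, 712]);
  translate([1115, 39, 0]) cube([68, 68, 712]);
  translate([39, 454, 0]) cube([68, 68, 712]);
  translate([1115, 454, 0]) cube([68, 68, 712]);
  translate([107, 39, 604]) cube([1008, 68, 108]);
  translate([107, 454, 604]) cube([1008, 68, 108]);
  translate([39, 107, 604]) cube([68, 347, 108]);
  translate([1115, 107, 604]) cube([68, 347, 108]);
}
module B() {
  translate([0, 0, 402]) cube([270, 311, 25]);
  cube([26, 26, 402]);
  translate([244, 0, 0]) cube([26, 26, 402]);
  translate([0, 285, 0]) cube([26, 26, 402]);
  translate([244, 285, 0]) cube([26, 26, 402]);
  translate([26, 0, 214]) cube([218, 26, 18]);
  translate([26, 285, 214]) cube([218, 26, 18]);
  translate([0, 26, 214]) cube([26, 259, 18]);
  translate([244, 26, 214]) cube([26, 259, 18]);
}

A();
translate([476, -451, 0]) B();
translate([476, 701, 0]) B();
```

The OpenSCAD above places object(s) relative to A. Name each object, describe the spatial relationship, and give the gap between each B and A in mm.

Each stool's nearest face is 140 mm from the table's bounding box.

A is a table. B is a stool. Two stools sit around the table at the −y, +y sides. The gap between each stool and the table is 140 mm.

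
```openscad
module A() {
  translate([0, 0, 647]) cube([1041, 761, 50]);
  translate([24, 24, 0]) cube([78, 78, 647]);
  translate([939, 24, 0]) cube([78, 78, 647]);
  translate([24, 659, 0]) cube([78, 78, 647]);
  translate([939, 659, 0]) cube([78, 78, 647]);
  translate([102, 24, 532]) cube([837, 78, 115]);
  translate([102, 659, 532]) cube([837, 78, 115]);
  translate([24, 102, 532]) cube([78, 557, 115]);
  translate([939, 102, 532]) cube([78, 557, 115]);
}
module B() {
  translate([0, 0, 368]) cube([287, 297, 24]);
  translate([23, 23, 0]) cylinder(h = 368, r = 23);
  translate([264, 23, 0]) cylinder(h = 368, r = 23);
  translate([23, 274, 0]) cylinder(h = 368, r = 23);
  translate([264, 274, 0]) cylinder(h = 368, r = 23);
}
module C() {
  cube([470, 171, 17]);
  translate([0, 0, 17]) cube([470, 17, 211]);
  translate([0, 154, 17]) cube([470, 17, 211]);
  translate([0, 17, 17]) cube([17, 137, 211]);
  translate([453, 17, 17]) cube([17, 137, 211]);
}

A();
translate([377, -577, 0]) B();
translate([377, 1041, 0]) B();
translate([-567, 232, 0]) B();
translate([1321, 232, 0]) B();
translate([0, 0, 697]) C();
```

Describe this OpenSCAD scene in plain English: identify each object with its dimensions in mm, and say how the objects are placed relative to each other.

A is a rectangular dining table. The top is 1041×761×50 mm with its upper surface at z = 697 mm. It stands on four 78×78 mm square legs, each inset 24 mm from the nearest pair of top edges, running from the floor to the underside of the top. Four apron rails, 78 mm thick and 115 mm tall, run between adjacent legs with their top edges flush with the underside of the top and their outer faces flush with the legs' outer faces.

B is a four-legged stool. The seat is a 287×297×24 mm slab whose top surface is at z = 392 mm; four round legs, each 46 mm in diameter, run from the floor (z = 0) to the underside of the seat, each leg's axis is inset half a diameter from the nearest pair of seat edges (so the leg's bounding box is flush with the corner).

C is an open storage box with external size 470×171×228 mm and wall thickness 17 mm (the base is also 17 mm thick). The base covers the whole footprint; the four walls stand on the base, with the y-facing walls full-width and the x-facing walls fitting between their inner faces.

Four stools sit around the table at the −y, +y, −x, +x sides. The open box is on top of the table.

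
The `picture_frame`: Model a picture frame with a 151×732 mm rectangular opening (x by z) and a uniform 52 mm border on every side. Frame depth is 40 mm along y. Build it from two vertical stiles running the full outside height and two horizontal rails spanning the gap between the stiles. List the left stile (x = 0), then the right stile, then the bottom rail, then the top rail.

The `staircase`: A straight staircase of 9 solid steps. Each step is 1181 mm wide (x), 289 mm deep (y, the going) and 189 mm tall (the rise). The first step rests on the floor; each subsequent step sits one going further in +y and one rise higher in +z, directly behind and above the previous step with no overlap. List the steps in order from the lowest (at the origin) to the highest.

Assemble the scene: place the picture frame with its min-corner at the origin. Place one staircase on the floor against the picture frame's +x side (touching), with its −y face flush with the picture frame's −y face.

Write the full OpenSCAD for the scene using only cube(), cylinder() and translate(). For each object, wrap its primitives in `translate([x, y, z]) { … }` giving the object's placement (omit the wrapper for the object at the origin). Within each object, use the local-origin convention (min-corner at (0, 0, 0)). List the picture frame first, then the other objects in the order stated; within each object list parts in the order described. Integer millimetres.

cube([52, 40, 836]);
translate([203, 0, 0]) cube([52, 40, 836]);
translate([52, 0, 0]) cube([151, 40, 52]);
translate([52, 0, 784]) cube([151, 40, 52]);
translate([255, 0, 0]) {
  cube([1181, 289, 189]);
  translate([0, 289, 189]) cube([1181, 289, 189]);
  translate([0, 578, 378]) cube([1181, 289, 189]);
  translate([0, 867, 567]) cube([1181, 289, 189]);
  translate([0, 1156, 756]) cube([1181, 289, 189]);
  translate([0, 1445, 945]) cube([1181, 289, 189]);
  translate([0, 1734, 1134]) cube([1181, 289, 189]);
  translate([0, 2023, 1323]) cube([1181, 289, 189]);
  translate([0, 2312, 1512]) cube([1181, 289, 189]);
}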